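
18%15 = 3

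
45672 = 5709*8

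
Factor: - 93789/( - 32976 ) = 10421/3664 = 2^( - 4)*17^1*229^ ( - 1 )*613^1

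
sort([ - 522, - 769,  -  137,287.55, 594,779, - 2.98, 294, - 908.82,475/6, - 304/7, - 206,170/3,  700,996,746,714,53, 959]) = [ - 908.82,-769,-522,-206, - 137, - 304/7 , - 2.98, 53,170/3,475/6 , 287.55,294,  594,700,714,  746, 779,959,996]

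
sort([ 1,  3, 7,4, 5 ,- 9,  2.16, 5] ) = [  -  9, 1,2.16, 3, 4, 5, 5 , 7 ]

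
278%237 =41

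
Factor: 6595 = 5^1*1319^1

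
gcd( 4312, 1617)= 539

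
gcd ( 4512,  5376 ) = 96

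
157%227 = 157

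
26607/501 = 53 + 18/167  =  53.11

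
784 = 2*392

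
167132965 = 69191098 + 97941867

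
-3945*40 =  -  157800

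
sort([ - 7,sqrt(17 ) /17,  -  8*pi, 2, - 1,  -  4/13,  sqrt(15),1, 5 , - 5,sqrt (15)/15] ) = [ - 8*pi, - 7, - 5, - 1,- 4/13, sqrt( 17) /17, sqrt(15 ) /15, 1,2, sqrt(15),5]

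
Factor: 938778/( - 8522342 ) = - 3^1 *41^( - 1)*43^( - 1)*47^1*2417^( - 1)*3329^1 = - 469389/4261171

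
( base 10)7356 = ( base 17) 187c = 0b1110010111100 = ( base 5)213411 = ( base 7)30306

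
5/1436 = 5/1436 = 0.00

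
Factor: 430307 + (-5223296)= - 3^1 * 1597663^1=-4792989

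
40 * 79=3160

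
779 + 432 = 1211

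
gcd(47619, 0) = 47619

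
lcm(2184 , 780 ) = 10920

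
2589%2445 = 144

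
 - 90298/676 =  - 3473/26= - 133.58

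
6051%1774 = 729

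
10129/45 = 10129/45= 225.09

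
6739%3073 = 593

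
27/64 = 27/64 =0.42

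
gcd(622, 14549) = 1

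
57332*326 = 18690232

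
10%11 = 10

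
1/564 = 1/564 = 0.00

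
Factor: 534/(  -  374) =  - 3^1*11^(-1 )*17^( - 1)*89^1 = - 267/187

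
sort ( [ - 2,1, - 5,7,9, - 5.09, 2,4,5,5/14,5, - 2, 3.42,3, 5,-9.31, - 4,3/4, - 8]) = [-9.31, - 8, - 5.09, - 5, - 4, - 2, - 2,5/14,3/4,1,  2,3, 3.42, 4,5, 5, 5, 7, 9]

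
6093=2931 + 3162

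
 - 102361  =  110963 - 213324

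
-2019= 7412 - 9431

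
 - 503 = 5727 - 6230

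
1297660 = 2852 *455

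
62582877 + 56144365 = 118727242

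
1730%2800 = 1730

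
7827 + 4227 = 12054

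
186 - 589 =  - 403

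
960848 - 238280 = 722568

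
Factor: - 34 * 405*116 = - 2^3*3^4 * 5^1 * 17^1*29^1 = -1597320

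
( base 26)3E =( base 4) 1130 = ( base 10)92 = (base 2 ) 1011100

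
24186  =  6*4031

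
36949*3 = 110847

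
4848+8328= 13176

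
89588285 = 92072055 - 2483770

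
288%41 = 1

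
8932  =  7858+1074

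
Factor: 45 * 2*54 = 4860 = 2^2 * 3^5*5^1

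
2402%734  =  200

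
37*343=12691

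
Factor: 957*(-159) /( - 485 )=152163/485 = 3^2*5^(  -  1 )*11^1*29^1*53^1*97^(-1)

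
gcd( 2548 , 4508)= 196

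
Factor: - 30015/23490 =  - 2^( - 1)* 3^ ( - 2)*23^1 = - 23/18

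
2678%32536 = 2678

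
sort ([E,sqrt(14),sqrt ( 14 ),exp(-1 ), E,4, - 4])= [-4,exp ( - 1 ),  E , E,sqrt( 14), sqrt( 14),4] 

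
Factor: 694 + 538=1232 = 2^4*7^1*11^1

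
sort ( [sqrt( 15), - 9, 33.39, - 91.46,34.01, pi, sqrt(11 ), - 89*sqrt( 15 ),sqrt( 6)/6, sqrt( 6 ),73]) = [-89*sqrt( 15), - 91.46,  -  9, sqrt(6 )/6 , sqrt(6), pi,sqrt( 11), sqrt(15), 33.39, 34.01,73 ] 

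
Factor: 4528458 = 2^1*3^2 * 11^1*22871^1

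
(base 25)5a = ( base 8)207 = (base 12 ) b3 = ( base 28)4N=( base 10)135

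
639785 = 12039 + 627746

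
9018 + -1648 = 7370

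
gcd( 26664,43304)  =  8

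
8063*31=249953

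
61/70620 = 61/70620 =0.00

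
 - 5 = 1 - 6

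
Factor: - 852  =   - 2^2*3^1 * 71^1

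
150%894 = 150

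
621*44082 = 27374922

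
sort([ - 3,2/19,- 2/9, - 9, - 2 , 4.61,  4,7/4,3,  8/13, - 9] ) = [ - 9, - 9, - 3, - 2 , - 2/9,  2/19,8/13, 7/4, 3,4, 4.61 ]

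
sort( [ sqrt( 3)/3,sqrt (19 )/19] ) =[ sqrt( 19 )/19,sqrt( 3)/3]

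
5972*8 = 47776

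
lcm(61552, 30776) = 61552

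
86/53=86/53 = 1.62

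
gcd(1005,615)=15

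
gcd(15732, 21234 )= 6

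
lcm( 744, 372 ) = 744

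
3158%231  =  155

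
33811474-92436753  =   - 58625279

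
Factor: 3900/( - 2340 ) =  - 3^( - 1)*5^1 = - 5/3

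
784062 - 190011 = 594051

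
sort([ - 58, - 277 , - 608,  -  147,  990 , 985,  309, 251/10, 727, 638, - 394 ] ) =[  -  608,-394,  -  277, -147,-58, 251/10, 309,638 , 727,985,990] 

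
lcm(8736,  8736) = 8736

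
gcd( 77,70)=7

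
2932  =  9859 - 6927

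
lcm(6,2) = 6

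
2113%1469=644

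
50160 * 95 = 4765200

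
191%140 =51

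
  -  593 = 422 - 1015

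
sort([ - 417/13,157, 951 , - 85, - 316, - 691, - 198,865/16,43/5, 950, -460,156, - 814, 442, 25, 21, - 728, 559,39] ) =[ -814, - 728 , - 691 ,  -  460, - 316,  -  198, - 85, - 417/13, 43/5,21,25,39, 865/16,156,  157,442,559,950,951]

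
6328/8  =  791 = 791.00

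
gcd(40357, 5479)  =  1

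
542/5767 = 542/5767= 0.09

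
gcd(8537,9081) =1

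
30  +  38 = 68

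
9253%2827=772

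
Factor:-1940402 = - 2^1 *970201^1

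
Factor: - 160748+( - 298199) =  - 458947 = - 458947^1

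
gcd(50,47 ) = 1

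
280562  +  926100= 1206662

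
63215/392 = 63215/392 = 161.26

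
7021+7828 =14849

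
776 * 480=372480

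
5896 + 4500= 10396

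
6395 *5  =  31975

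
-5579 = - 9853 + 4274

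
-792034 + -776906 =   -  1568940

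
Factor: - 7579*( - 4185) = 3^3 * 5^1 * 11^1*13^1*  31^1*53^1 = 31718115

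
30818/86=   15409/43= 358.35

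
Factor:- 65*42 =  - 2730 = - 2^1*  3^1*5^1*7^1*13^1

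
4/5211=4/5211= 0.00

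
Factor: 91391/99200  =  2^( - 7)  *5^( - 2)*31^( - 1)*59^1*1549^1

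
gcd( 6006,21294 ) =546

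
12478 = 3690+8788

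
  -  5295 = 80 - 5375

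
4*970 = 3880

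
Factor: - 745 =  - 5^1*149^1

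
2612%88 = 60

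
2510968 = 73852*34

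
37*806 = 29822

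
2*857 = 1714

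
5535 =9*615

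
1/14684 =1/14684 = 0.00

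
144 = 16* 9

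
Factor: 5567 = 19^1*293^1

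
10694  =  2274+8420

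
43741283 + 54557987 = 98299270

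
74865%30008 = 14849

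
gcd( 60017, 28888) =1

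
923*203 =187369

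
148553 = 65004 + 83549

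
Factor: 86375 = 5^3 * 691^1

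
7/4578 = 1/654 = 0.00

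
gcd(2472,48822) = 618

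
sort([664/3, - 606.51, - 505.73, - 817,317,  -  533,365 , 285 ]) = [ - 817, - 606.51, - 533, - 505.73 , 664/3,285,  317, 365 ]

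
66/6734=33/3367  =  0.01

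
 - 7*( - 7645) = 53515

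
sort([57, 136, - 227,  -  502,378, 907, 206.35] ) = [ - 502,-227,  57, 136, 206.35  ,  378,907 ] 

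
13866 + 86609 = 100475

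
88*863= 75944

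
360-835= - 475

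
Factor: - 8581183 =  - 13^1*277^1*2383^1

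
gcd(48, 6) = 6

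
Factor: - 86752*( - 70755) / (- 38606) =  - 2^4*3^1*5^1 * 53^1 * 89^1* 97^ (-1)*199^(-1 )*2711^1 = - 3069068880/19303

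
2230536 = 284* 7854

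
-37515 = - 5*7503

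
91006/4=22751 + 1/2 = 22751.50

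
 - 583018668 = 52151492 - 635170160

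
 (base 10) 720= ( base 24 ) 160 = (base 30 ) O0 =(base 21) 1D6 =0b1011010000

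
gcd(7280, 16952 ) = 104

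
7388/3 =2462 + 2/3 = 2462.67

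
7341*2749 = 20180409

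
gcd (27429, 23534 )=41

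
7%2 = 1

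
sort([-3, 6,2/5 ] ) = [ - 3,2/5, 6 ]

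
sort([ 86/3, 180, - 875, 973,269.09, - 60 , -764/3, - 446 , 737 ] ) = [-875, - 446, - 764/3, - 60,86/3 , 180, 269.09,737, 973] 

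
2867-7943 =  - 5076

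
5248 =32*164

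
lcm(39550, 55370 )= 276850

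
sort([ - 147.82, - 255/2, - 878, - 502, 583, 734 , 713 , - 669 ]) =[-878,  -  669, - 502, - 147.82,- 255/2, 583, 713, 734]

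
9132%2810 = 702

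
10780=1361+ 9419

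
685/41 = 16+ 29/41 = 16.71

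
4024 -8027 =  - 4003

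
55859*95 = 5306605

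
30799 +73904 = 104703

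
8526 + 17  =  8543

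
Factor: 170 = 2^1 * 5^1*17^1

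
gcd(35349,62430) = 3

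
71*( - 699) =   -  49629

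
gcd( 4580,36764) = 4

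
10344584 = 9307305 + 1037279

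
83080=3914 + 79166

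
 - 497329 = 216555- 713884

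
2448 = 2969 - 521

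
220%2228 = 220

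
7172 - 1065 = 6107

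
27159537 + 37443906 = 64603443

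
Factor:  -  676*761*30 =  -  2^3 * 3^1*5^1*13^2*761^1 = -15433080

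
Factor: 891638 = 2^1 * 11^1*40529^1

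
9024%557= 112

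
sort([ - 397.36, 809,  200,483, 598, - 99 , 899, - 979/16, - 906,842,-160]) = [-906, - 397.36,-160, - 99, - 979/16, 200,483, 598,809, 842, 899 ] 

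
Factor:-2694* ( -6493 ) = 2^1 *3^1*43^1*151^1*449^1 = 17492142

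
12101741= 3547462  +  8554279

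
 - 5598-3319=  - 8917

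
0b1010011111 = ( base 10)671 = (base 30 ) mb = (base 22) 18b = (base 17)258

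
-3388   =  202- 3590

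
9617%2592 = 1841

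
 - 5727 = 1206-6933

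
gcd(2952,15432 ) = 24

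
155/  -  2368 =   -  155/2368= -0.07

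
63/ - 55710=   -7/6190 = -0.00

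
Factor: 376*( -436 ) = -163936 = -2^5*47^1 * 109^1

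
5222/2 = 2611 = 2611.00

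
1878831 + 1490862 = 3369693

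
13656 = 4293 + 9363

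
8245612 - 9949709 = - 1704097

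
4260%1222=594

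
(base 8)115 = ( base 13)5c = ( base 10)77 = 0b1001101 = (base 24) 35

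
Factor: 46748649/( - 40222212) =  -2^(- 2)*37^1*421159^1*3351851^(-1) = - 15582883/13407404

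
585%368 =217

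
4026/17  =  236 + 14/17 = 236.82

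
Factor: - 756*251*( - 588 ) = 2^4*3^4 *7^3*251^1 = 111576528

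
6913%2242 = 187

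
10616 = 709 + 9907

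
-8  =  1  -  9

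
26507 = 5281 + 21226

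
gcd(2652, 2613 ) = 39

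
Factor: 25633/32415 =3^( - 1)*5^ ( - 1)*2161^( - 1) *25633^1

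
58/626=29/313 =0.09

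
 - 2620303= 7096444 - 9716747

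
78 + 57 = 135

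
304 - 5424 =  - 5120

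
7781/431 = 18 + 23/431  =  18.05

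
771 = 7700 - 6929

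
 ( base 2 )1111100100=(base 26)1c8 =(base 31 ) 114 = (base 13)5B8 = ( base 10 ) 996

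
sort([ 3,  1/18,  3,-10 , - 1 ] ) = [-10, -1,1/18 , 3 , 3 ]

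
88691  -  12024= 76667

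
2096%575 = 371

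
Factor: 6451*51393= 3^1*37^1*463^1*6451^1 = 331536243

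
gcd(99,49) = 1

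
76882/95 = 76882/95= 809.28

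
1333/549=2+235/549  =  2.43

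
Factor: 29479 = 41^1*719^1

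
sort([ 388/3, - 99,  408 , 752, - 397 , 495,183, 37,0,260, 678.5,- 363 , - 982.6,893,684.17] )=[ - 982.6,- 397, - 363, -99, 0,37, 388/3,183,260,408,495,678.5,684.17,752,  893] 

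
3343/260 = 12 + 223/260 = 12.86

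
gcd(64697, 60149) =1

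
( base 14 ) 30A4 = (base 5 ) 232001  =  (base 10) 8376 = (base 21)iki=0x20b8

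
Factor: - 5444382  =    -  2^1*3^1*907397^1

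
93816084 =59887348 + 33928736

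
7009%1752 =1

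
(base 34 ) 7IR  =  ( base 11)6618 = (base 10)8731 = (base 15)28c1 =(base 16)221B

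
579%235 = 109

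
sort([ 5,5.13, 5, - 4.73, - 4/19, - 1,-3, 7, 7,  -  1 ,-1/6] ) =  [-4.73,-3,-1,-1, - 4/19,-1/6, 5,5,5.13,7,7 ]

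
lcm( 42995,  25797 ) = 128985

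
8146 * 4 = 32584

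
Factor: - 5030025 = -3^1*5^2 * 7^1 * 11^1 * 13^1*67^1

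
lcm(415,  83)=415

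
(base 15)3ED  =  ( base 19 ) 295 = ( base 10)898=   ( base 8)1602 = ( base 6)4054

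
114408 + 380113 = 494521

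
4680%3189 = 1491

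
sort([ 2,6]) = [ 2, 6 ]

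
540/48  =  45/4 = 11.25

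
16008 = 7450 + 8558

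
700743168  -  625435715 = 75307453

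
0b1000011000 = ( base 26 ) KG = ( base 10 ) 536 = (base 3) 201212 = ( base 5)4121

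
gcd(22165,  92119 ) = 1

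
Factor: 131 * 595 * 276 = 2^2*3^1 * 5^1 * 7^1*17^1*23^1 * 131^1 = 21512820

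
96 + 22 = 118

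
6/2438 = 3/1219 = 0.00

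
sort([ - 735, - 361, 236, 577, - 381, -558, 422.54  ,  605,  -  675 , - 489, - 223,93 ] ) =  [-735, - 675, - 558,-489, - 381, - 361, - 223 , 93, 236, 422.54,577, 605 ]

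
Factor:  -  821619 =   -  3^2*91291^1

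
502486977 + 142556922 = 645043899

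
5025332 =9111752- 4086420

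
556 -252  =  304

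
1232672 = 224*5503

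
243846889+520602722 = 764449611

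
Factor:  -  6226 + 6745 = 3^1*173^1  =  519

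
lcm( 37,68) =2516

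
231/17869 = 231/17869 = 0.01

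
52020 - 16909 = 35111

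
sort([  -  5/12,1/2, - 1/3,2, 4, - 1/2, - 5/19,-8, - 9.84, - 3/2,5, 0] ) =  [ - 9.84,-8, - 3/2, - 1/2, - 5/12, - 1/3, - 5/19,0  ,  1/2, 2,4,5 ] 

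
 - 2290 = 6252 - 8542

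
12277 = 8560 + 3717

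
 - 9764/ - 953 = 10 + 234/953= 10.25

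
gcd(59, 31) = 1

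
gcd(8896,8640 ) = 64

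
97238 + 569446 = 666684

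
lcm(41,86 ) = 3526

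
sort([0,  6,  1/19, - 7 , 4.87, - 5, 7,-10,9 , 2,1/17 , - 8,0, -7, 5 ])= [ -10 , -8 ,-7, - 7, - 5, 0, 0, 1/19 , 1/17 , 2 , 4.87, 5,6,  7 , 9 ] 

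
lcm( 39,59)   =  2301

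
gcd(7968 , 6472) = 8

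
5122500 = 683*7500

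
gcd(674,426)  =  2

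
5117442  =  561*9122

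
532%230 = 72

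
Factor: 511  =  7^1 *73^1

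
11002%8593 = 2409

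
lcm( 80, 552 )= 5520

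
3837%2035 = 1802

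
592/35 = 592/35=16.91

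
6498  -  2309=4189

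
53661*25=1341525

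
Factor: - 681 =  - 3^1*227^1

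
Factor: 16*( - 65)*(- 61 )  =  2^4*5^1*13^1*61^1 =63440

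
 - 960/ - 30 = 32/1=   32.00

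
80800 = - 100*(  -  808 ) 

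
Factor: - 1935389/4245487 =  - 71^1 * 27259^1*4245487^( - 1)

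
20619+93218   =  113837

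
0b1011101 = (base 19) 4H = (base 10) 93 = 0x5D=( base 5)333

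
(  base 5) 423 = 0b1110001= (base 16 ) 71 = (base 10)113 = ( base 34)3B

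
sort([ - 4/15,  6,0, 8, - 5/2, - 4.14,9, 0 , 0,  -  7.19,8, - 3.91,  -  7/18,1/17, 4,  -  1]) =[ - 7.19, - 4.14, -3.91, -5/2, - 1, - 7/18,-4/15,0, 0,0,  1/17,4,6,8, 8, 9 ] 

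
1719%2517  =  1719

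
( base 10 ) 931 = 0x3a3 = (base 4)32203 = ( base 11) 777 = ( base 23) 1HB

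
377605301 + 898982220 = 1276587521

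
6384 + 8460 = 14844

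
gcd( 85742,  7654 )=86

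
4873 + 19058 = 23931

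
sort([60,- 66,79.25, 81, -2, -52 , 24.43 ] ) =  [-66, - 52, - 2,  24.43, 60,79.25, 81] 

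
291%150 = 141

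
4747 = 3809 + 938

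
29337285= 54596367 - 25259082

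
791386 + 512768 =1304154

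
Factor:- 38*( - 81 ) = 2^1*3^4*19^1 = 3078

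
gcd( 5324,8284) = 4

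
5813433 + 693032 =6506465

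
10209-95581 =-85372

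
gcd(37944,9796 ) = 124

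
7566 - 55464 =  - 47898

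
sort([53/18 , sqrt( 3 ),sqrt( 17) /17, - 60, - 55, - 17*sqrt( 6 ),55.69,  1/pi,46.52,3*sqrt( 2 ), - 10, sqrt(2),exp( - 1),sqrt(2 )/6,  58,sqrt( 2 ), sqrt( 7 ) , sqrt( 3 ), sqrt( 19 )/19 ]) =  [- 60,-55, - 17*sqrt( 6), - 10,sqrt( 19)/19 , sqrt( 2)/6,sqrt(17) /17,1/pi, exp ( - 1 ) , sqrt(2), sqrt( 2 ),sqrt( 3), sqrt( 3 ),sqrt (7), 53/18 , 3 * sqrt( 2 ),46.52,  55.69,58 ] 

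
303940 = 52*5845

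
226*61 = 13786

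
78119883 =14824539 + 63295344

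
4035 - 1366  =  2669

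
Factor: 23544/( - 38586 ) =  - 36/59  =  - 2^2*3^2*59^( - 1)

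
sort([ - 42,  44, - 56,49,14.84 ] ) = [ - 56,-42, 14.84, 44,49]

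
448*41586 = 18630528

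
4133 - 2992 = 1141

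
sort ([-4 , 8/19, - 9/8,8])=[ - 4, - 9/8, 8/19,8 ] 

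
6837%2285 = 2267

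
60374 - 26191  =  34183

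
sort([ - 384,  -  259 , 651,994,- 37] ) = [-384 ,-259, - 37,  651, 994]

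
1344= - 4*( - 336 ) 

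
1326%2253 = 1326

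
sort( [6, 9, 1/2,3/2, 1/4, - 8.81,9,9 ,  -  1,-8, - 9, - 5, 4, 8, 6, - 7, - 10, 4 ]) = [- 10, - 9, - 8.81, - 8, - 7, - 5, - 1, 1/4, 1/2,3/2, 4, 4, 6, 6 , 8, 9, 9, 9] 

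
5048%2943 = 2105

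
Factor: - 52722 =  - 2^1*3^2*29^1*101^1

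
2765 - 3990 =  - 1225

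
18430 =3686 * 5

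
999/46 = 21 + 33/46= 21.72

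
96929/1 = 96929= 96929.00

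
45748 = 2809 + 42939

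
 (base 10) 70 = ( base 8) 106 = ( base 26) 2I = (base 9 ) 77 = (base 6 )154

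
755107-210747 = 544360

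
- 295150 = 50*(  -  5903) 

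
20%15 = 5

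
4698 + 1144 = 5842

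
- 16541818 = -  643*25726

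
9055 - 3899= 5156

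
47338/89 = 531 + 79/89 = 531.89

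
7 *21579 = 151053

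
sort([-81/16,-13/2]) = [ - 13/2 , - 81/16]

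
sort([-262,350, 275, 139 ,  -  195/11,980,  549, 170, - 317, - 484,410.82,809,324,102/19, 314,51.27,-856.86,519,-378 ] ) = [ - 856.86, - 484,-378,-317,-262, - 195/11,102/19,51.27, 139, 170,  275  ,  314,324, 350, 410.82,  519, 549, 809,980 ] 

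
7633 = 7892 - 259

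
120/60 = 2 = 2.00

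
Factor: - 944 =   -  2^4  *  59^1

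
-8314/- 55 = 151 + 9/55 = 151.16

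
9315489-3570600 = 5744889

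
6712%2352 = 2008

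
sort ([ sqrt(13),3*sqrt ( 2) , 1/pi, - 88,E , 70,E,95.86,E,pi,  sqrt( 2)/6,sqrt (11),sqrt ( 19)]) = [- 88, sqrt(2) /6,1/pi,E,E , E,pi,sqrt( 11), sqrt (13), 3 * sqrt (2), sqrt ( 19 ), 70,95.86 ] 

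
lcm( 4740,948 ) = 4740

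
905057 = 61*14837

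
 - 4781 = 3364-8145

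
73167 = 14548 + 58619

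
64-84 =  - 20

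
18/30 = 3/5= 0.60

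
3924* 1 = 3924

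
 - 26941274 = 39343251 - 66284525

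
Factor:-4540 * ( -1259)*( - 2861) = -16353075460 = -2^2*5^1 * 227^1 * 1259^1*2861^1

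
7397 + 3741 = 11138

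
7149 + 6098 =13247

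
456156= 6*76026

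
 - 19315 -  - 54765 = 35450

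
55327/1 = 55327 = 55327.00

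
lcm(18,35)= 630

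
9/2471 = 9/2471 = 0.00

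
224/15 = 224/15= 14.93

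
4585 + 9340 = 13925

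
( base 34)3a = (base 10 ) 112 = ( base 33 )3d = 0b1110000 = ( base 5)422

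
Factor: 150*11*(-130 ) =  - 214500 = - 2^2*3^1*5^3*11^1*13^1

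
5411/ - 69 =  -  79 + 40/69 =-  78.42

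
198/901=198/901 = 0.22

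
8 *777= 6216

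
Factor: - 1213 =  - 1213^1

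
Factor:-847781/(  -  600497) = 11^1*37^1*281^ ( -1) * 2083^1*2137^( - 1) 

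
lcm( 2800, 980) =19600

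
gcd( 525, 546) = 21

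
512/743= 512/743=0.69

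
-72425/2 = -36213 + 1/2=- 36212.50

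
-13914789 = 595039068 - 608953857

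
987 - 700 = 287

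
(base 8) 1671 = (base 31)UN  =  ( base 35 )r8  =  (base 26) 1ah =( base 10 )953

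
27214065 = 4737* 5745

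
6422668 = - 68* ( - 94451)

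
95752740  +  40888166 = 136640906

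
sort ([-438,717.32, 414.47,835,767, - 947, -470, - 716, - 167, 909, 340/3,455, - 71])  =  [-947, - 716, - 470, - 438,-167, - 71, 340/3,414.47, 455, 717.32 , 767  ,  835, 909]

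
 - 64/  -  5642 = 32/2821 = 0.01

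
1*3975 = 3975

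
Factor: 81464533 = 19^1*4287607^1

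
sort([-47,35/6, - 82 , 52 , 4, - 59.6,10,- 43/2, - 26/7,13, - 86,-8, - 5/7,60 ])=[ - 86, - 82, - 59.6,-47,  -  43/2, - 8,-26/7,  -  5/7,4, 35/6,10, 13,52,60 ]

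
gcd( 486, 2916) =486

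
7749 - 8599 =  - 850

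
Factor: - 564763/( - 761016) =2^( - 3)*3^( - 1 )*37^( - 1 )*659^1 = 659/888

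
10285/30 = 2057/6= 342.83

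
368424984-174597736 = 193827248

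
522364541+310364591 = 832729132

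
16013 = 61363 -45350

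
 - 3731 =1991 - 5722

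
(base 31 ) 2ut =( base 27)3PJ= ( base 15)cc1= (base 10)2881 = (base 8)5501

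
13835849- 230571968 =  - 216736119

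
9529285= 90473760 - 80944475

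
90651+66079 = 156730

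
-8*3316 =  - 26528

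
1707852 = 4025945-2318093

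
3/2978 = 3/2978 = 0.00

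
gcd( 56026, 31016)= 2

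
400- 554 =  - 154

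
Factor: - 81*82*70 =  - 2^2*3^4*5^1*7^1*41^1 = - 464940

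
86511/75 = 1153+ 12/25 = 1153.48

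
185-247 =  - 62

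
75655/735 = 102 + 137/147 = 102.93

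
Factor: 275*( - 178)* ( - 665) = 32551750 = 2^1 * 5^3*7^1 * 11^1* 19^1*89^1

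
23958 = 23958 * 1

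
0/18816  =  0 = 0.00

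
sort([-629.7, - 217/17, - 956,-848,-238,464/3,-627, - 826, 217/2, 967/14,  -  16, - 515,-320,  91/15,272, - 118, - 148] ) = [-956, - 848, - 826,-629.7,- 627, - 515, - 320,-238, - 148 ,-118,-16,-217/17,  91/15, 967/14,217/2,464/3,272 ]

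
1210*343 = 415030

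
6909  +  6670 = 13579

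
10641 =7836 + 2805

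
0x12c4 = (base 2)1001011000100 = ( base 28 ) 63g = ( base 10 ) 4804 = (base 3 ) 20120221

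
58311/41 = 58311/41 = 1422.22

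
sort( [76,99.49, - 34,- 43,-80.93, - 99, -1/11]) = [ - 99 ,- 80.93,-43,-34 , - 1/11,76, 99.49 ]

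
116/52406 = 58/26203 = 0.00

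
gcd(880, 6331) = 1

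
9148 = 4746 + 4402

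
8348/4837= 8348/4837 = 1.73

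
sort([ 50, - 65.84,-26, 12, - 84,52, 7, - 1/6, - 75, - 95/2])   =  [ - 84, - 75, - 65.84, - 95/2, - 26, - 1/6, 7,12, 50, 52 ] 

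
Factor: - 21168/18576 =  - 7^2*43^( - 1 ) = -49/43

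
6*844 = 5064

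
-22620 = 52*( - 435)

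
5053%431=312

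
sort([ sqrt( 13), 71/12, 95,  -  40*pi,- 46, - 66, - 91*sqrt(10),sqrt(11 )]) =[ - 91*sqrt(10), - 40*pi, -66, - 46, sqrt(11),sqrt(13), 71/12 , 95 ] 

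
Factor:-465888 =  - 2^5* 3^1*23^1*211^1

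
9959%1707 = 1424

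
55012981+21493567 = 76506548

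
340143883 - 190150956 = 149992927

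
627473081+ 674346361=1301819442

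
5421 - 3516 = 1905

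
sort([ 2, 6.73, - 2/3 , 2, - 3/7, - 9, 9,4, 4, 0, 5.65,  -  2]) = [ - 9, - 2, - 2/3, - 3/7, 0, 2, 2,4, 4 , 5.65, 6.73, 9]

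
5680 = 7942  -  2262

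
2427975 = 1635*1485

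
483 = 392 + 91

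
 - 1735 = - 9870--8135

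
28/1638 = 2/117 = 0.02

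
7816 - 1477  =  6339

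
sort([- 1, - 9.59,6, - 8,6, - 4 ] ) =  [ - 9.59, - 8,  -  4, - 1,6,6 ]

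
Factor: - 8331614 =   -  2^1 * 19^1*233^1*941^1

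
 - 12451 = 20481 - 32932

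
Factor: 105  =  3^1 * 5^1*7^1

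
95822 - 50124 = 45698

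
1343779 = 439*3061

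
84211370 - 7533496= 76677874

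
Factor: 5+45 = 50=2^1 * 5^2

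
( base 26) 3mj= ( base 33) 2dc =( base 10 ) 2619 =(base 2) 101000111011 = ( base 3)10121000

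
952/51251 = 952/51251=0.02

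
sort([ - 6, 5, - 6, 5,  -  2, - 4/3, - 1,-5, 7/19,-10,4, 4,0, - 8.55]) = [  -  10,-8.55,  -  6,-6, -5,-2, - 4/3, - 1,  0, 7/19,  4, 4, 5, 5]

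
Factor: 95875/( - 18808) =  - 2^(  -  3)  *5^3*13^1 * 59^1 * 2351^( - 1 ) 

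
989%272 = 173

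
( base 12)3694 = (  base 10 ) 6160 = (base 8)14020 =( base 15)1C5A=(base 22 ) CG0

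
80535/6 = 26845/2 =13422.50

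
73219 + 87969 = 161188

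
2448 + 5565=8013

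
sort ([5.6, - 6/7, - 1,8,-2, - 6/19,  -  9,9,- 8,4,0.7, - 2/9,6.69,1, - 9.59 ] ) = [ - 9.59, - 9, - 8 , - 2, - 1, -6/7, - 6/19, - 2/9, 0.7, 1, 4, 5.6,  6.69, 8  ,  9 ]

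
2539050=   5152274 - 2613224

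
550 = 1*550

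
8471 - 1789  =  6682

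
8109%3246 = 1617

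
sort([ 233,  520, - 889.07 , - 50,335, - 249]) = [ - 889.07,-249 , - 50 , 233,335,  520]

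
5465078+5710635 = 11175713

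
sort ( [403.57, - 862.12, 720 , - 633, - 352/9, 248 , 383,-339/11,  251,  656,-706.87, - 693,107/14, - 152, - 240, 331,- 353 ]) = [ - 862.12,- 706.87,-693 , - 633,-353, - 240, - 152,  -  352/9, - 339/11, 107/14,  248,251, 331 , 383 , 403.57, 656, 720 ] 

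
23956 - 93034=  - 69078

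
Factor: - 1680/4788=-20/57 = - 2^2*3^( - 1)*5^1*19^( - 1 )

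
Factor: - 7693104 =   -  2^4  *3^1 * 83^1*1931^1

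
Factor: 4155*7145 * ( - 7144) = - 2^3*3^1 * 5^2*19^1 * 47^1*277^1*1429^1 = - 212087321400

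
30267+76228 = 106495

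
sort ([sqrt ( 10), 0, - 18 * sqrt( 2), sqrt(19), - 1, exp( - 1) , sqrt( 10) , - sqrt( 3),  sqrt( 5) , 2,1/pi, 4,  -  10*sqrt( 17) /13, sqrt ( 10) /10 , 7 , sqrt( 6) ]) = [ - 18*sqrt (2), - 10*sqrt(17) /13, - sqrt(3),  -  1,0 , sqrt(10)/10, 1/pi, exp( - 1), 2,sqrt( 5),sqrt ( 6),  sqrt( 10 ),sqrt(10 ), 4, sqrt(19),7] 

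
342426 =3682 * 93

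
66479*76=5052404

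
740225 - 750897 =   -  10672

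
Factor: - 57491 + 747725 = 690234 = 2^1*3^1*17^1*67^1*101^1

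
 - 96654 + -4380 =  - 101034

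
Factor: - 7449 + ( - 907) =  - 2^2*2089^1 = - 8356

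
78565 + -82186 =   -  3621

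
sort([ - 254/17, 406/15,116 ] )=[ - 254/17, 406/15,  116 ] 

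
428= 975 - 547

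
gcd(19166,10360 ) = 518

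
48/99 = 16/33= 0.48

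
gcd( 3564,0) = 3564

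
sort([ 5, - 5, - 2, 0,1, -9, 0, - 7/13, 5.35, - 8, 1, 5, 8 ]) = [- 9, - 8, - 5, - 2 , - 7/13, 0,0, 1,1,5, 5, 5.35, 8 ]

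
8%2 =0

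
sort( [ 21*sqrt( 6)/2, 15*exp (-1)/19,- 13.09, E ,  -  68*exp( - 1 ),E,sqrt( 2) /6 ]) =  [ - 68*exp ( - 1), - 13.09, sqrt( 2)/6, 15*exp (- 1)/19, E, E, 21*sqrt ( 6)/2] 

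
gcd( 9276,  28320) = 12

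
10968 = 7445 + 3523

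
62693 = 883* 71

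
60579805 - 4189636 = 56390169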